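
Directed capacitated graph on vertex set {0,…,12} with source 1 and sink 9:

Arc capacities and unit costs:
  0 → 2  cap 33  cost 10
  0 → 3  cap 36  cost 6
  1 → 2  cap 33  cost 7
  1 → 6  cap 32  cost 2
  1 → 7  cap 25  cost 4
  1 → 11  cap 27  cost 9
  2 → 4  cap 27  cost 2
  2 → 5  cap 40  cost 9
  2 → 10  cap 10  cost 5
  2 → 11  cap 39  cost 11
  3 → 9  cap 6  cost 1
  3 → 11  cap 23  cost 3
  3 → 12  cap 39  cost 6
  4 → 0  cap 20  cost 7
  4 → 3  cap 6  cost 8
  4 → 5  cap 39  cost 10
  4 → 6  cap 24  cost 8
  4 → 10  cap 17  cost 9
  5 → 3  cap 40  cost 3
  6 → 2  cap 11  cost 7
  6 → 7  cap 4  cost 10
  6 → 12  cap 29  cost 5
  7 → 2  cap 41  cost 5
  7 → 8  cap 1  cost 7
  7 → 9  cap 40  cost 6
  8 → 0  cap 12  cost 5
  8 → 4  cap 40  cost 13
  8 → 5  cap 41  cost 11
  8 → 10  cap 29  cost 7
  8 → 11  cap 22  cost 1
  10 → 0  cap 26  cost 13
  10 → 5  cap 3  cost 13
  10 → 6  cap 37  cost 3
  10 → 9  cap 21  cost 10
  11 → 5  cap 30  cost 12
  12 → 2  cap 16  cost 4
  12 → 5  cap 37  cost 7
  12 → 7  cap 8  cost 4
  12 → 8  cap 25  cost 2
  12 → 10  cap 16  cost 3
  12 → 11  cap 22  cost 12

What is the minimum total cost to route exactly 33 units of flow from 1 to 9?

shortest-cost path #1: 1→7→9 push 25 @ unit cost 10 (adds 250)
shortest-cost path #2: 1→6→12→7→9 push 8 @ unit cost 17 (adds 136)
total cost = 386

Minimum cost for 33 units: 386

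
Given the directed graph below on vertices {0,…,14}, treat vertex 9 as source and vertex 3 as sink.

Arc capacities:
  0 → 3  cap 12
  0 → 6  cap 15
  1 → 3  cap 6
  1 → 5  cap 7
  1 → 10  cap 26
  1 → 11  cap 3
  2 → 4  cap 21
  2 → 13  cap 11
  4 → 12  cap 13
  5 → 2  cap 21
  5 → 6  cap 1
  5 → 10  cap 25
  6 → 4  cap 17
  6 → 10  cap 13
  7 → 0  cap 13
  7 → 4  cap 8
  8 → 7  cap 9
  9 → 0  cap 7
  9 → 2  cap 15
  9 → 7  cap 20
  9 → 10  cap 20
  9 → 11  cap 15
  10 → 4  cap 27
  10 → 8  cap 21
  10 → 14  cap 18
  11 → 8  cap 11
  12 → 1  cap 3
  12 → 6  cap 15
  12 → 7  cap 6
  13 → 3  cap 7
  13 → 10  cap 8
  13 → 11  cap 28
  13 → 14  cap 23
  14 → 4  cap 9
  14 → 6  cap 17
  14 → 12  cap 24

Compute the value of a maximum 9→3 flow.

Maximum flow value: 22

augment #1: 9→0→3 bottleneck 7, total now 7
augment #2: 9→2→13→3 bottleneck 7, total now 14
augment #3: 9→7→0→3 bottleneck 5, total now 19
augment #4: 9→2→4→12→1→3 bottleneck 3, total now 22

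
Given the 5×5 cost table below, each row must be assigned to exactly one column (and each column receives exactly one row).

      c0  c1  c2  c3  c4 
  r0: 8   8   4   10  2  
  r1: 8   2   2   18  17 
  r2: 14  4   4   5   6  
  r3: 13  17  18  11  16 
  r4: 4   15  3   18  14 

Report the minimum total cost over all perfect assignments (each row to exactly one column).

Minimum assignment cost: 23

one of 2 optimal assignments: row0→col4 (cost 2), row1→col1 (cost 2), row2→col2 (cost 4), row3→col3 (cost 11), row4→col0 (cost 4)
total = 2 + 2 + 4 + 11 + 4 = 23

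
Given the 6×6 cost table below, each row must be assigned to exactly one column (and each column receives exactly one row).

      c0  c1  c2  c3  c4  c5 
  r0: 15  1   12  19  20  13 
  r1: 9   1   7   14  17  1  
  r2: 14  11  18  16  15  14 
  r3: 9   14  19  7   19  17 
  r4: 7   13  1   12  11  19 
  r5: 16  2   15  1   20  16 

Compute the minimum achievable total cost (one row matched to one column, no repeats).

Minimum assignment cost: 28

optimal assignment: row0→col1 (cost 1), row1→col5 (cost 1), row2→col4 (cost 15), row3→col0 (cost 9), row4→col2 (cost 1), row5→col3 (cost 1)
total = 1 + 1 + 15 + 9 + 1 + 1 = 28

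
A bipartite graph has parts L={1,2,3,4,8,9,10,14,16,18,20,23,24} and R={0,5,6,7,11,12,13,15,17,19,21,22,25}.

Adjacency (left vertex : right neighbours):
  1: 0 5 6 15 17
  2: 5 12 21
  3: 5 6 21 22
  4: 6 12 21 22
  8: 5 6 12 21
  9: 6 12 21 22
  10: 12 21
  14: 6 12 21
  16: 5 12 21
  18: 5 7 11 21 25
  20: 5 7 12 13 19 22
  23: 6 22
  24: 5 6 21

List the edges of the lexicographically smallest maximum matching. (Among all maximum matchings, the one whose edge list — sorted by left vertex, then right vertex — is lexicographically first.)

Lex-smallest maximum matching: {(1,0), (2,5), (3,6), (4,12), (8,21), (9,22), (18,7), (20,13)}

|M| = 8 (so the lex-smallest maximum matching has 8 edges)
process left vertices in ascending order; for each, take the smallest-labelled available neighbour that still permits 8 edges overall, or leave it unmatched if none does
lex-smallest matching: {1-0, 2-5, 3-6, 4-12, 8-21, 9-22, 18-7, 20-13}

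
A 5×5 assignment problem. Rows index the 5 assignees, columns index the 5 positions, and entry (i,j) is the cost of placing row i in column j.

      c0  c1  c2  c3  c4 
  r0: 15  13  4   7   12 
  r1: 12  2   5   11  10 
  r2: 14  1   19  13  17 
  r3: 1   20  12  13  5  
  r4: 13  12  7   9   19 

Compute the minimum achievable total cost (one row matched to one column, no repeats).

Minimum assignment cost: 25

optimal assignment: row0→col2 (cost 4), row1→col4 (cost 10), row2→col1 (cost 1), row3→col0 (cost 1), row4→col3 (cost 9)
total = 4 + 10 + 1 + 1 + 9 = 25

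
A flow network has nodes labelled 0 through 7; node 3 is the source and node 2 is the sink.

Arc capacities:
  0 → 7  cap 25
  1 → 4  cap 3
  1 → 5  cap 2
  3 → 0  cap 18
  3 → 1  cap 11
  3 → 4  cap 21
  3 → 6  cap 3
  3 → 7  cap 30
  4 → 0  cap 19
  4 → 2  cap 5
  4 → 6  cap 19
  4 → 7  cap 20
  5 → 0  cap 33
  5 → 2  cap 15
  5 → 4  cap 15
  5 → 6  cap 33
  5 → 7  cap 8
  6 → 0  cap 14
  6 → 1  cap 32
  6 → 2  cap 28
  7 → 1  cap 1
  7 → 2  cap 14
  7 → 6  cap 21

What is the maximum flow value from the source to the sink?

augment #1: 3→4→2 bottleneck 5, total now 5
augment #2: 3→6→2 bottleneck 3, total now 8
augment #3: 3→7→2 bottleneck 14, total now 22
augment #4: 3→1→5→2 bottleneck 2, total now 24
augment #5: 3→4→6→2 bottleneck 16, total now 40
augment #6: 3→7→6→2 bottleneck 9, total now 49

Maximum flow value: 49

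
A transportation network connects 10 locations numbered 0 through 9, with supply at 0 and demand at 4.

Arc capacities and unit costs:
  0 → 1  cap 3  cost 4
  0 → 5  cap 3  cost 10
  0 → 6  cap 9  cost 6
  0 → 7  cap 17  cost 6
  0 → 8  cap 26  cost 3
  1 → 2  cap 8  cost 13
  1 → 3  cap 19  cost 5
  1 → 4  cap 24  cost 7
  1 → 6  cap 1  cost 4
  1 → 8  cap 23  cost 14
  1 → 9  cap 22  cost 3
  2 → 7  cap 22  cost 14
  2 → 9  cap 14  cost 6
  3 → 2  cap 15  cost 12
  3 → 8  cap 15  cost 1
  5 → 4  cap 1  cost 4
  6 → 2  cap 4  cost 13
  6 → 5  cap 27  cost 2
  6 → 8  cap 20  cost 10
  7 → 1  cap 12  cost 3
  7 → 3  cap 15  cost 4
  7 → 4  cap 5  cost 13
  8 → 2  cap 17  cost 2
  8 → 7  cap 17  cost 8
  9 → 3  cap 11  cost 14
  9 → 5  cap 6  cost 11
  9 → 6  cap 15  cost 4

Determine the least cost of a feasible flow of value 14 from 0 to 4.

shortest-cost path #1: 0→1→4 push 3 @ unit cost 11 (adds 33)
shortest-cost path #2: 0→6→5→4 push 1 @ unit cost 12 (adds 12)
shortest-cost path #3: 0→7→1→4 push 10 @ unit cost 16 (adds 160)
total cost = 205

Minimum cost for 14 units: 205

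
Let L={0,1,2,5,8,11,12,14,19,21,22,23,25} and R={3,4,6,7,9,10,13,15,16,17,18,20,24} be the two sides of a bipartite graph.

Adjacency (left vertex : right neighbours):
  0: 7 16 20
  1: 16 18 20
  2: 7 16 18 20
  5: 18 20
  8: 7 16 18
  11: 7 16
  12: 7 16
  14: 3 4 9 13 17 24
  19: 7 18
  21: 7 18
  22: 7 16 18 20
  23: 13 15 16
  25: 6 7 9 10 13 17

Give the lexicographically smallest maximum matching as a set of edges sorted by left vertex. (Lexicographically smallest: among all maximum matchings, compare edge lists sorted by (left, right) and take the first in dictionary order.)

Lex-smallest maximum matching: {(0,7), (1,16), (2,18), (5,20), (14,3), (23,13), (25,6)}

|M| = 7 (so the lex-smallest maximum matching has 7 edges)
process left vertices in ascending order; for each, take the smallest-labelled available neighbour that still permits 7 edges overall, or leave it unmatched if none does
lex-smallest matching: {0-7, 1-16, 2-18, 5-20, 14-3, 23-13, 25-6}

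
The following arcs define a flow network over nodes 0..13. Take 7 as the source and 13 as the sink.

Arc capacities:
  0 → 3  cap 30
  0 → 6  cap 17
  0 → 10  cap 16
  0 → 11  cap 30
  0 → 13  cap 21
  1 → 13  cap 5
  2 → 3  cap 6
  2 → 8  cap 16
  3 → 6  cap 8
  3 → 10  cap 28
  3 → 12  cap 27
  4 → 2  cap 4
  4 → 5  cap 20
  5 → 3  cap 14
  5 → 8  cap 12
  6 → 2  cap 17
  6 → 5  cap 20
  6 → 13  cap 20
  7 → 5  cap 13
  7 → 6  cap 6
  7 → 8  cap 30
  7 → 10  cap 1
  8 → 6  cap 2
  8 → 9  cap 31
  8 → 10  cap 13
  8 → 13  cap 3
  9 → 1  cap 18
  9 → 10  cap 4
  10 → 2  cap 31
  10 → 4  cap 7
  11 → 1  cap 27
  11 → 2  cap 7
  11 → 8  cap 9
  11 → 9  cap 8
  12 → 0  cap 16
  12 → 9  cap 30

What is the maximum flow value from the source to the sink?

augment #1: 7→6→13 bottleneck 6, total now 6
augment #2: 7→8→13 bottleneck 3, total now 9
augment #3: 7→8→6→13 bottleneck 2, total now 11
augment #4: 7→5→3→6→13 bottleneck 8, total now 19
augment #5: 7→8→9→1→13 bottleneck 5, total now 24
augment #6: 7→5→3→12→0→13 bottleneck 5, total now 29
augment #7: 7→10→2→3→12→0→13 bottleneck 1, total now 30
augment #8: 7→8→10→2→3→12→0→13 bottleneck 5, total now 35
augment #9: 7→8→10→4→5→3→12→0→13 bottleneck 1, total now 36

Maximum flow value: 36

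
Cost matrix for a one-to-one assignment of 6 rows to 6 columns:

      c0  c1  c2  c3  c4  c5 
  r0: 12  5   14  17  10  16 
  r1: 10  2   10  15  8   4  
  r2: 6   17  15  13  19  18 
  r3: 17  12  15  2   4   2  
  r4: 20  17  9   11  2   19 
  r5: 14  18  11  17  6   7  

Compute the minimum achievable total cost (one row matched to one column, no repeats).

Minimum assignment cost: 30

optimal assignment: row0→col1 (cost 5), row1→col5 (cost 4), row2→col0 (cost 6), row3→col3 (cost 2), row4→col4 (cost 2), row5→col2 (cost 11)
total = 5 + 4 + 6 + 2 + 2 + 11 = 30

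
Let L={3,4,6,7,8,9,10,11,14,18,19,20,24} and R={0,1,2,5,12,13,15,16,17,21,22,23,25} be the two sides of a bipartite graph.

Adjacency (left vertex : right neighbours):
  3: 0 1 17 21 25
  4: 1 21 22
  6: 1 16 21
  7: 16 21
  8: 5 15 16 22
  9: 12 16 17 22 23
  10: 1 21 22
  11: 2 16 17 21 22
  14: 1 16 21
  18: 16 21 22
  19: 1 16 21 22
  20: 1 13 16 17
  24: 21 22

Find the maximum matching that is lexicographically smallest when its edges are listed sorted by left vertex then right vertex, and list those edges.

|M| = 9 (so the lex-smallest maximum matching has 9 edges)
process left vertices in ascending order; for each, take the smallest-labelled available neighbour that still permits 9 edges overall, or leave it unmatched if none does
lex-smallest matching: {3-0, 4-1, 6-16, 7-21, 8-5, 9-12, 10-22, 11-2, 20-13}

Lex-smallest maximum matching: {(3,0), (4,1), (6,16), (7,21), (8,5), (9,12), (10,22), (11,2), (20,13)}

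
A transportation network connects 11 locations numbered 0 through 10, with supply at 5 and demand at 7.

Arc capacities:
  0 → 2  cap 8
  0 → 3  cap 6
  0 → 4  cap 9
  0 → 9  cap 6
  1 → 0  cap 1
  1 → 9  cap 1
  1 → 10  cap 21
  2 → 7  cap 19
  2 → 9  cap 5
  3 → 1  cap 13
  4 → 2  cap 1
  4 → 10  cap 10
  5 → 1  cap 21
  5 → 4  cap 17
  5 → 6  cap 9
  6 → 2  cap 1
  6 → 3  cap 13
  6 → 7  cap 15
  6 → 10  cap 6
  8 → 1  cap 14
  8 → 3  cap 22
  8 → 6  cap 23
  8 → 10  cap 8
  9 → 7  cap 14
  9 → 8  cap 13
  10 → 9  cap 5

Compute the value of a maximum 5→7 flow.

augment #1: 5→6→7 bottleneck 9, total now 9
augment #2: 5→1→9→7 bottleneck 1, total now 10
augment #3: 5→4→2→7 bottleneck 1, total now 11
augment #4: 5→1→0→2→7 bottleneck 1, total now 12
augment #5: 5→1→10→9→7 bottleneck 5, total now 17

Maximum flow value: 17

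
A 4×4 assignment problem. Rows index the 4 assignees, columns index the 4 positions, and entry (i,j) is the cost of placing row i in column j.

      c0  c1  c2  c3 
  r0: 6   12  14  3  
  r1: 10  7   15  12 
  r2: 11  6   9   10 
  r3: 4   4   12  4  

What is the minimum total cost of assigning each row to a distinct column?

Minimum assignment cost: 23

optimal assignment: row0→col3 (cost 3), row1→col1 (cost 7), row2→col2 (cost 9), row3→col0 (cost 4)
total = 3 + 7 + 9 + 4 = 23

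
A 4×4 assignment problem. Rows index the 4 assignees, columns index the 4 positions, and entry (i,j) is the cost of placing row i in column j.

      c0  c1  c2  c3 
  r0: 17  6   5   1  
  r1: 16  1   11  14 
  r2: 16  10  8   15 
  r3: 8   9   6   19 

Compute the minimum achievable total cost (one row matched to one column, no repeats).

Minimum assignment cost: 18

optimal assignment: row0→col3 (cost 1), row1→col1 (cost 1), row2→col2 (cost 8), row3→col0 (cost 8)
total = 1 + 1 + 8 + 8 = 18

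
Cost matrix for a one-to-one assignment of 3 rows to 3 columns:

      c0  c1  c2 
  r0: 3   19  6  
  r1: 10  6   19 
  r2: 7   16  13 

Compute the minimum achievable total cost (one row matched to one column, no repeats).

optimal assignment: row0→col2 (cost 6), row1→col1 (cost 6), row2→col0 (cost 7)
total = 6 + 6 + 7 = 19

Minimum assignment cost: 19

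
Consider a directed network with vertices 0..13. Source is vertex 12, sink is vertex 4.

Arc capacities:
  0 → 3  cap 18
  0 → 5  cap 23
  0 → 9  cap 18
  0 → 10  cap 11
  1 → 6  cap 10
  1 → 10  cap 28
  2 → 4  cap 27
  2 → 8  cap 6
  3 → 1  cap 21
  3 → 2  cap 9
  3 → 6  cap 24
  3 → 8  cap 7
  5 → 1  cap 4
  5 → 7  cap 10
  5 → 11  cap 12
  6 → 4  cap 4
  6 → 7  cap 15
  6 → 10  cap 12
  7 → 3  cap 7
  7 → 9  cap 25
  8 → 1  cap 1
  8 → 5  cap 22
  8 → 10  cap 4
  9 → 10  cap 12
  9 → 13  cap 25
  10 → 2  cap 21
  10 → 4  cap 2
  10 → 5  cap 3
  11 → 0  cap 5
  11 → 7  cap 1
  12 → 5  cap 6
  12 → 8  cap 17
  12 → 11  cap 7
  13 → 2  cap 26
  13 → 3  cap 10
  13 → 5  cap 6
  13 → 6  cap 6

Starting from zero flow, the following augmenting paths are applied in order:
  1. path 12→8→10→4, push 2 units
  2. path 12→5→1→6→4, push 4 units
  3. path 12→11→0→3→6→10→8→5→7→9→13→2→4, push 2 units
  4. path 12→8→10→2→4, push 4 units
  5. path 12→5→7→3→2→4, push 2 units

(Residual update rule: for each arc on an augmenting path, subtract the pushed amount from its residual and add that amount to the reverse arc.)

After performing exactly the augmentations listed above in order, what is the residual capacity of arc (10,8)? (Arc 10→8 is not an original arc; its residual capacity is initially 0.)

after path 1 (12→8→10→4, push 2): res(10,8)=2
after path 2 (12→5→1→6→4, push 4): res(10,8)=2
after path 3 (12→11→0→3→6→10→8→5→7→9→13→2→4, push 2): res(10,8)=0
after path 4 (12→8→10→2→4, push 4): res(10,8)=4
after path 5 (12→5→7→3→2→4, push 2): res(10,8)=4

Residual capacity of (10,8): 4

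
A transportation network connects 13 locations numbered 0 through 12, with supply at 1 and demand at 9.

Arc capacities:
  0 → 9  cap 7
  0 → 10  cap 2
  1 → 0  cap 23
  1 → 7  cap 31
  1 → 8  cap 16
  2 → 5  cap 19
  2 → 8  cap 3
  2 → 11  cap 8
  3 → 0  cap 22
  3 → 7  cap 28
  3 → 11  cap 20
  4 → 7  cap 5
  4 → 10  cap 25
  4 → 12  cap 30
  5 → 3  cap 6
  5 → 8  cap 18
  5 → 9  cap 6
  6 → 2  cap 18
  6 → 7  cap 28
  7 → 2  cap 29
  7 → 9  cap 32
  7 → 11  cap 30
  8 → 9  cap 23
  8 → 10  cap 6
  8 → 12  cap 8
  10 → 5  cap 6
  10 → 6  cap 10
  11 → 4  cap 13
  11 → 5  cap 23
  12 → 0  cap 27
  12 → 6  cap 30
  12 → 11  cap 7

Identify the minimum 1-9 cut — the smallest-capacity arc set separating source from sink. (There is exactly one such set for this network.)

Min-cut arcs: {(0,9), (0,10), (1,7), (1,8)} (total capacity 56)

augment #1: 1→0→9 push 7
augment #2: 1→7→9 push 31
augment #3: 1→8→9 push 16
augment #4: 1→0→10→5→9 push 2
max flow = 56; residual-reachable set from 1 gives S-side
cut edges (S→T): {(0,9), (0,10), (1,7), (1,8)} total cap 56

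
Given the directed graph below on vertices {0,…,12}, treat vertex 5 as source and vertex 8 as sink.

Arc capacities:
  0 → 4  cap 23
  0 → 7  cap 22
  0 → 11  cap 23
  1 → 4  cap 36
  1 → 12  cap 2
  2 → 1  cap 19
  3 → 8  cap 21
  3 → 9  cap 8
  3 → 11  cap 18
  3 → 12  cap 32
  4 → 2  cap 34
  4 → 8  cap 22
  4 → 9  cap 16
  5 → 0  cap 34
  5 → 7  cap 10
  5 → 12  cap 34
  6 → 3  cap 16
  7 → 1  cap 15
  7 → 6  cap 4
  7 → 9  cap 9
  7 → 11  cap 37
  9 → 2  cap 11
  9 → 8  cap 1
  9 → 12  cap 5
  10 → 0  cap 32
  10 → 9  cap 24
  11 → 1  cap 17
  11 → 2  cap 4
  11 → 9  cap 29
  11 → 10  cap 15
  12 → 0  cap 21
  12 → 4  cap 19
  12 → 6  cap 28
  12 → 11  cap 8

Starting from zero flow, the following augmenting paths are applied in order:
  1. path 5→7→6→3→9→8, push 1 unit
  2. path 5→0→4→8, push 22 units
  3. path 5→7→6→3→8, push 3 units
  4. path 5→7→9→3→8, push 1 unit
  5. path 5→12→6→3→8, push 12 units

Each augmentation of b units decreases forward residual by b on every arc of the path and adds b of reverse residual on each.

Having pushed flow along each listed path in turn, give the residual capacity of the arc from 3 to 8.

after path 1 (5→7→6→3→9→8, push 1): res(3,8)=21
after path 2 (5→0→4→8, push 22): res(3,8)=21
after path 3 (5→7→6→3→8, push 3): res(3,8)=18
after path 4 (5→7→9→3→8, push 1): res(3,8)=17
after path 5 (5→12→6→3→8, push 12): res(3,8)=5

Residual capacity of (3,8): 5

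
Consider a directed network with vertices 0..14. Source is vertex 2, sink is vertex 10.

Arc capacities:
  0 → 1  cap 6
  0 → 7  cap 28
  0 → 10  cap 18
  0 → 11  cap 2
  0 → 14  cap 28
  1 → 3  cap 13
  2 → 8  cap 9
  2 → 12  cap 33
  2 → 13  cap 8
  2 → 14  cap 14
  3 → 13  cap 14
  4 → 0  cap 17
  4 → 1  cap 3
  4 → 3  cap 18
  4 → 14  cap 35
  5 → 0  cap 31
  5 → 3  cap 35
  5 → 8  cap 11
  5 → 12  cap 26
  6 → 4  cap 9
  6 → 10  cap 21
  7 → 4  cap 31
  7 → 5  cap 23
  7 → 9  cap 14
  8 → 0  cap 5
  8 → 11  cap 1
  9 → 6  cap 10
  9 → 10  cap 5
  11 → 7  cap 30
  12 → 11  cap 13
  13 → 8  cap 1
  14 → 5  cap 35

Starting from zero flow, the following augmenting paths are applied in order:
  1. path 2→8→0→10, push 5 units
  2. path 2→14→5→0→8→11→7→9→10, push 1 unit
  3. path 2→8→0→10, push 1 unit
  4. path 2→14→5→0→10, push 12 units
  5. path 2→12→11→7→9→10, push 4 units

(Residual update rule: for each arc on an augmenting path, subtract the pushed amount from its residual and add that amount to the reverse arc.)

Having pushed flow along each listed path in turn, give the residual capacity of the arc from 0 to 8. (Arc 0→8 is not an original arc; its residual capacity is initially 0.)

after path 1 (2→8→0→10, push 5): res(0,8)=5
after path 2 (2→14→5→0→8→11→7→9→10, push 1): res(0,8)=4
after path 3 (2→8→0→10, push 1): res(0,8)=5
after path 4 (2→14→5→0→10, push 12): res(0,8)=5
after path 5 (2→12→11→7→9→10, push 4): res(0,8)=5

Residual capacity of (0,8): 5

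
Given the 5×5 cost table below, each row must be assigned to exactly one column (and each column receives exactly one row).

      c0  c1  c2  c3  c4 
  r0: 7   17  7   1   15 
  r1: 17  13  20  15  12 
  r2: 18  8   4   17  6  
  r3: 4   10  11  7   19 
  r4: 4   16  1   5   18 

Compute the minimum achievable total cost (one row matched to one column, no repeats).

Minimum assignment cost: 25

optimal assignment: row0→col3 (cost 1), row1→col1 (cost 13), row2→col4 (cost 6), row3→col0 (cost 4), row4→col2 (cost 1)
total = 1 + 13 + 6 + 4 + 1 = 25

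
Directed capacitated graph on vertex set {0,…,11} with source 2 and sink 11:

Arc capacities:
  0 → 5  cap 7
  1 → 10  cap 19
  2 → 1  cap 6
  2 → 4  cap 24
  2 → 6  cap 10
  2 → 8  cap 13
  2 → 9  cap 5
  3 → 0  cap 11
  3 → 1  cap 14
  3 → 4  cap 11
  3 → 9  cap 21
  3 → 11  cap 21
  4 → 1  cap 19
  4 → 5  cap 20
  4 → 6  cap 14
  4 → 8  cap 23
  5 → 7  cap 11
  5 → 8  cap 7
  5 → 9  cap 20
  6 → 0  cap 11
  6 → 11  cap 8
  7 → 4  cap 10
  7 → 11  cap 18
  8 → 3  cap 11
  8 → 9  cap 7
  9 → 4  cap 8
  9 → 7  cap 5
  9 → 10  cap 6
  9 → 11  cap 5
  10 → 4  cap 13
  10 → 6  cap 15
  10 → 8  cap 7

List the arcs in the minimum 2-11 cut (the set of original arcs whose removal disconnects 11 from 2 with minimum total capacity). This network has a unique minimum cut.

augment #1: 2→6→11 push 8
augment #2: 2→9→11 push 5
augment #3: 2→8→3→11 push 11
augment #4: 2→4→5→7→11 push 11
augment #5: 2→8→9→7→11 push 2
augment #6: 2→4→5→9→7→11 push 3
max flow = 40; residual-reachable set from 2 gives S-side
cut edges (S→T): {(5,7), (6,11), (8,3), (9,7), (9,11)} total cap 40

Min-cut arcs: {(5,7), (6,11), (8,3), (9,7), (9,11)} (total capacity 40)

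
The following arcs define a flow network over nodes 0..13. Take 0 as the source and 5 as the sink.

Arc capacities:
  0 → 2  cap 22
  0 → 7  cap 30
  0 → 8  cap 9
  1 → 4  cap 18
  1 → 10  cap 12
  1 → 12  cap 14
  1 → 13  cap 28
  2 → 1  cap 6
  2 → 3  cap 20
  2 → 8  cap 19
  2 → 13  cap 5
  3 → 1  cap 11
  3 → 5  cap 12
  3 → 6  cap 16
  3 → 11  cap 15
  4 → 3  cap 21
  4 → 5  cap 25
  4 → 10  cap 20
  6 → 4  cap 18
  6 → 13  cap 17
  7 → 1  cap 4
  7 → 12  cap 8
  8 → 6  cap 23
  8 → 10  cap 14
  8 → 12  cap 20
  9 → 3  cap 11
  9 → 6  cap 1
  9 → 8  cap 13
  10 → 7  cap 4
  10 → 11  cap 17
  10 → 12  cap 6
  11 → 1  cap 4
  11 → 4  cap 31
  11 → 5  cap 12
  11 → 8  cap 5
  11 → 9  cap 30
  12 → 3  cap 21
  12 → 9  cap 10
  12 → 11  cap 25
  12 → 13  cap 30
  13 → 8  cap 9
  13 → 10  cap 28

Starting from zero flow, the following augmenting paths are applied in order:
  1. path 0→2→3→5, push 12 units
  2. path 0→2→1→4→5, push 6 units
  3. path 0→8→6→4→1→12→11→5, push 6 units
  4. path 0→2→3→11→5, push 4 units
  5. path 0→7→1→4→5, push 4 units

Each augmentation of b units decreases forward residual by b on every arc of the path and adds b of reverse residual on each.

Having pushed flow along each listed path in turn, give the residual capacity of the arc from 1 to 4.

after path 1 (0→2→3→5, push 12): res(1,4)=18
after path 2 (0→2→1→4→5, push 6): res(1,4)=12
after path 3 (0→8→6→4→1→12→11→5, push 6): res(1,4)=18
after path 4 (0→2→3→11→5, push 4): res(1,4)=18
after path 5 (0→7→1→4→5, push 4): res(1,4)=14

Residual capacity of (1,4): 14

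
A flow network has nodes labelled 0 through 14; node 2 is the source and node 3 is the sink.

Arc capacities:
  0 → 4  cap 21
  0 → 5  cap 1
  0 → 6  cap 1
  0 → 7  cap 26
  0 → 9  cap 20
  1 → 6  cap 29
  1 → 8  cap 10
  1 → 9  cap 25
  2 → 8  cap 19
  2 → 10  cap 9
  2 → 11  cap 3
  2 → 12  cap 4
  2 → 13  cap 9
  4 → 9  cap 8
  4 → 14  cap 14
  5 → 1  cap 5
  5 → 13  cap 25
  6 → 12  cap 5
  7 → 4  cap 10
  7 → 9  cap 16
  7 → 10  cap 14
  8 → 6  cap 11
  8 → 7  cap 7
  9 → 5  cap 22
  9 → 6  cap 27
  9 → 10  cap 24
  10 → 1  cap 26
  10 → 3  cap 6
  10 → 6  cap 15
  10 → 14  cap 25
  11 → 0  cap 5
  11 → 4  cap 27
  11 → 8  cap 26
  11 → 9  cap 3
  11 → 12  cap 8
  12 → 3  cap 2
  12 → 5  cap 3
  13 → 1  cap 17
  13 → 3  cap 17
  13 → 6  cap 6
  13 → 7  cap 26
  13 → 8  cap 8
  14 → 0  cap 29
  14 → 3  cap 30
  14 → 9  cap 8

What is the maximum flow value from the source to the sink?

Maximum flow value: 33

augment #1: 2→10→3 bottleneck 6, total now 6
augment #2: 2→12→3 bottleneck 2, total now 8
augment #3: 2→13→3 bottleneck 9, total now 17
augment #4: 2→10→14→3 bottleneck 3, total now 20
augment #5: 2→11→4→14→3 bottleneck 3, total now 23
augment #6: 2→12→5→13→3 bottleneck 2, total now 25
augment #7: 2→8→7→4→14→3 bottleneck 7, total now 32
augment #8: 2→8→6→12→5→13→3 bottleneck 1, total now 33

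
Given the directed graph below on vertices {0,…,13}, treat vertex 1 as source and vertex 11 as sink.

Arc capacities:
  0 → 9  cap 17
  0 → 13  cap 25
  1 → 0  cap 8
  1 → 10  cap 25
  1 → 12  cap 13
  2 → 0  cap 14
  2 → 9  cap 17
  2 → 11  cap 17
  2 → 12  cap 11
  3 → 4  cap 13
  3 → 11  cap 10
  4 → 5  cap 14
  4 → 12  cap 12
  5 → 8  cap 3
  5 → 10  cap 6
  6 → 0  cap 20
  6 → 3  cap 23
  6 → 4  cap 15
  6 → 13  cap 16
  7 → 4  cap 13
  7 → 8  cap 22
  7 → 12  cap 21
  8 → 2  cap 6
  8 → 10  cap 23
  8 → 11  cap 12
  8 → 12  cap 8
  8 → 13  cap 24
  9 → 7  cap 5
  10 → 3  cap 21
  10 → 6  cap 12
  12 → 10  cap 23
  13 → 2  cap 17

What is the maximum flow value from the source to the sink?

augment #1: 1→10→3→11 bottleneck 10, total now 10
augment #2: 1→0→13→2→11 bottleneck 8, total now 18
augment #3: 1→10→6→13→2→11 bottleneck 9, total now 27
augment #4: 1→10→3→4→5→8→11 bottleneck 3, total now 30
augment #5: 1→10→6→0→9→7→8→11 bottleneck 3, total now 33

Maximum flow value: 33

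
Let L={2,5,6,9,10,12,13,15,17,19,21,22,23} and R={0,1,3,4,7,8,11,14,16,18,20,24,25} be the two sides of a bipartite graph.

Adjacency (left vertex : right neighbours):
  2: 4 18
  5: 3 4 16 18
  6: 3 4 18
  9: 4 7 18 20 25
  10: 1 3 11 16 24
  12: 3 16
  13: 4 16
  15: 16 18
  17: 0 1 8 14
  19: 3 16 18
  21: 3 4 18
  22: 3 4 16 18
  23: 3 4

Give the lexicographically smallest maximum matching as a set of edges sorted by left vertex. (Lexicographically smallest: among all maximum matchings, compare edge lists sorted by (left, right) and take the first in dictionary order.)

|M| = 7 (so the lex-smallest maximum matching has 7 edges)
process left vertices in ascending order; for each, take the smallest-labelled available neighbour that still permits 7 edges overall, or leave it unmatched if none does
lex-smallest matching: {2-4, 5-3, 6-18, 9-7, 10-1, 12-16, 17-0}

Lex-smallest maximum matching: {(2,4), (5,3), (6,18), (9,7), (10,1), (12,16), (17,0)}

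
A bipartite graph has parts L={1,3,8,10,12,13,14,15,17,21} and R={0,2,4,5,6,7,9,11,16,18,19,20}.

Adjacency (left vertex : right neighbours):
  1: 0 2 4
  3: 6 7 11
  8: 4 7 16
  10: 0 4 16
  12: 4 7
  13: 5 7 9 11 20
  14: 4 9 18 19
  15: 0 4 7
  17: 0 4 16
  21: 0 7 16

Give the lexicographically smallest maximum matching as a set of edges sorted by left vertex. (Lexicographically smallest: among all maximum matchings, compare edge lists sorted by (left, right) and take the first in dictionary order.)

|M| = 8 (so the lex-smallest maximum matching has 8 edges)
process left vertices in ascending order; for each, take the smallest-labelled available neighbour that still permits 8 edges overall, or leave it unmatched if none does
lex-smallest matching: {1-2, 3-6, 8-4, 10-0, 12-7, 13-5, 14-9, 17-16}

Lex-smallest maximum matching: {(1,2), (3,6), (8,4), (10,0), (12,7), (13,5), (14,9), (17,16)}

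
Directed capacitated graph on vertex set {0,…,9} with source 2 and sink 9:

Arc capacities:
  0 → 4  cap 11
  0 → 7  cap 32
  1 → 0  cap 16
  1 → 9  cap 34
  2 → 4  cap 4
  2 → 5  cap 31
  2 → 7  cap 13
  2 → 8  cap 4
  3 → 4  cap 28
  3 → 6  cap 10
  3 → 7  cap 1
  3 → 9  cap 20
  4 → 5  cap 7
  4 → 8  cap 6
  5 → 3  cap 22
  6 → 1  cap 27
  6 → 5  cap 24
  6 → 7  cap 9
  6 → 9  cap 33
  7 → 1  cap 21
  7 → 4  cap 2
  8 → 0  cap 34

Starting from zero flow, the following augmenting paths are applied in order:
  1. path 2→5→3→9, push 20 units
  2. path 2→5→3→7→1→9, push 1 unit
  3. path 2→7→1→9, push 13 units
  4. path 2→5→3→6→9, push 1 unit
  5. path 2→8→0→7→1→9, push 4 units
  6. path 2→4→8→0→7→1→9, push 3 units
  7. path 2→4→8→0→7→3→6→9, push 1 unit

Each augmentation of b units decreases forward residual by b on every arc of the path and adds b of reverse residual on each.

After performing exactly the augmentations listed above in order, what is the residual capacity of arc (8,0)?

after path 1 (2→5→3→9, push 20): res(8,0)=34
after path 2 (2→5→3→7→1→9, push 1): res(8,0)=34
after path 3 (2→7→1→9, push 13): res(8,0)=34
after path 4 (2→5→3→6→9, push 1): res(8,0)=34
after path 5 (2→8→0→7→1→9, push 4): res(8,0)=30
after path 6 (2→4→8→0→7→1→9, push 3): res(8,0)=27
after path 7 (2→4→8→0→7→3→6→9, push 1): res(8,0)=26

Residual capacity of (8,0): 26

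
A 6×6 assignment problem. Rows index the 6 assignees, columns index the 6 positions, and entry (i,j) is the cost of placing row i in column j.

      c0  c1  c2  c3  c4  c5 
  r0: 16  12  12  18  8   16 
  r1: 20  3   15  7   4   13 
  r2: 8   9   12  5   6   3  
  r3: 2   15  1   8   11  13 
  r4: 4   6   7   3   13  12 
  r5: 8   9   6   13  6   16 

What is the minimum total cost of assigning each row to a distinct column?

optimal assignment: row0→col4 (cost 8), row1→col1 (cost 3), row2→col5 (cost 3), row3→col0 (cost 2), row4→col3 (cost 3), row5→col2 (cost 6)
total = 8 + 3 + 3 + 2 + 3 + 6 = 25

Minimum assignment cost: 25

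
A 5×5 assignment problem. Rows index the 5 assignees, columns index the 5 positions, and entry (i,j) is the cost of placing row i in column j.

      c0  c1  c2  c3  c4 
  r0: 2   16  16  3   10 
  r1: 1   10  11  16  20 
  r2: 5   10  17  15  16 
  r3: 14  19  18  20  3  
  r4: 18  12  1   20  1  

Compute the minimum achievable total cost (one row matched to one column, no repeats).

Minimum assignment cost: 18

optimal assignment: row0→col3 (cost 3), row1→col0 (cost 1), row2→col1 (cost 10), row3→col4 (cost 3), row4→col2 (cost 1)
total = 3 + 1 + 10 + 3 + 1 = 18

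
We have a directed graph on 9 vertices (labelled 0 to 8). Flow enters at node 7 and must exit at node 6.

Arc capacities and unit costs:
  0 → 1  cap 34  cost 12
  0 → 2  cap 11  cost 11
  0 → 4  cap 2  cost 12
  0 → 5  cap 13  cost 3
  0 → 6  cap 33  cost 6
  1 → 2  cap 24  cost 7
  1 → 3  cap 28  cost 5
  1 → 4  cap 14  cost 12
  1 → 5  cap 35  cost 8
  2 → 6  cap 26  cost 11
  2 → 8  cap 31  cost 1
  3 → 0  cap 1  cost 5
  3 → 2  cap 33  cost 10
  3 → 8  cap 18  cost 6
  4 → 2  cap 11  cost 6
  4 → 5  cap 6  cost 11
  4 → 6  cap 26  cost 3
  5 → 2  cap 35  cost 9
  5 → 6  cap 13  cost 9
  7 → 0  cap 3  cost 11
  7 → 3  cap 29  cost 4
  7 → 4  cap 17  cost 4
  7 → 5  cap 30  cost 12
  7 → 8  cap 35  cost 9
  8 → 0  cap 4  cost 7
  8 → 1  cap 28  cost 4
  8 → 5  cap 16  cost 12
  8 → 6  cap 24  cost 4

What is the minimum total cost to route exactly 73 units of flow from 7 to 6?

shortest-cost path #1: 7→4→6 push 17 @ unit cost 7 (adds 119)
shortest-cost path #2: 7→8→6 push 24 @ unit cost 13 (adds 312)
shortest-cost path #3: 7→3→0→6 push 1 @ unit cost 15 (adds 15)
shortest-cost path #4: 7→0→6 push 3 @ unit cost 17 (adds 51)
shortest-cost path #5: 7→5→6 push 13 @ unit cost 21 (adds 273)
shortest-cost path #6: 7→8→0→6 push 4 @ unit cost 22 (adds 88)
shortest-cost path #7: 7→3→2→6 push 11 @ unit cost 25 (adds 275)
total cost = 1133

Minimum cost for 73 units: 1133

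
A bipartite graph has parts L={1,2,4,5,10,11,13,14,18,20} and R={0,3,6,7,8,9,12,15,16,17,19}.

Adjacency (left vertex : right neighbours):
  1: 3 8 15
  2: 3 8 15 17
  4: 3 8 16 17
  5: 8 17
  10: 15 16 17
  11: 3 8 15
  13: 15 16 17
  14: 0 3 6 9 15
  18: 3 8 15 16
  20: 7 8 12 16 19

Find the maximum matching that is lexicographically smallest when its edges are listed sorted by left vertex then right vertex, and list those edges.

Lex-smallest maximum matching: {(1,3), (2,8), (4,16), (5,17), (10,15), (14,0), (20,7)}

|M| = 7 (so the lex-smallest maximum matching has 7 edges)
process left vertices in ascending order; for each, take the smallest-labelled available neighbour that still permits 7 edges overall, or leave it unmatched if none does
lex-smallest matching: {1-3, 2-8, 4-16, 5-17, 10-15, 14-0, 20-7}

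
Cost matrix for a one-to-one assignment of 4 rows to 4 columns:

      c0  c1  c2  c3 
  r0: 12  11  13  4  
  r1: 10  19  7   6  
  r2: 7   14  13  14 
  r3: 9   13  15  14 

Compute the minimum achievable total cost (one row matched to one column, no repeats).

optimal assignment: row0→col3 (cost 4), row1→col2 (cost 7), row2→col0 (cost 7), row3→col1 (cost 13)
total = 4 + 7 + 7 + 13 = 31

Minimum assignment cost: 31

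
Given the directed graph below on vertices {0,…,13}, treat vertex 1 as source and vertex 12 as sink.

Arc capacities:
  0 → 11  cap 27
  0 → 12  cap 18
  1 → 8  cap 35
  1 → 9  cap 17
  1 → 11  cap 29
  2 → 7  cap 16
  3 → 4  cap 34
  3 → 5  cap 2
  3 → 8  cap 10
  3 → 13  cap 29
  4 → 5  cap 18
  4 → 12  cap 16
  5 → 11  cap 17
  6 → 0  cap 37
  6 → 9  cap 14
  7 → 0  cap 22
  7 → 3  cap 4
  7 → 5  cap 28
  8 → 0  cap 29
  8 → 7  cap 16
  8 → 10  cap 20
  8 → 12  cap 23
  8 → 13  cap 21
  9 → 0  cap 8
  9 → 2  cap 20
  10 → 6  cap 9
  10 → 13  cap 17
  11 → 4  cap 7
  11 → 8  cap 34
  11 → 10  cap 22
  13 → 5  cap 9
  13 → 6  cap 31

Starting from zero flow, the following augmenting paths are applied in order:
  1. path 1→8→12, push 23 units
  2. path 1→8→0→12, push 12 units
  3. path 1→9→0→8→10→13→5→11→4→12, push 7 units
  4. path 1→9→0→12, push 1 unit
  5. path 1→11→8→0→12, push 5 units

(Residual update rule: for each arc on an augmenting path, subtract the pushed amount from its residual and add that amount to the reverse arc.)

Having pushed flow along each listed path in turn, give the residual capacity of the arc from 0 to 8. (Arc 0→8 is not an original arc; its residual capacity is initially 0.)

Residual capacity of (0,8): 10

after path 1 (1→8→12, push 23): res(0,8)=0
after path 2 (1→8→0→12, push 12): res(0,8)=12
after path 3 (1→9→0→8→10→13→5→11→4→12, push 7): res(0,8)=5
after path 4 (1→9→0→12, push 1): res(0,8)=5
after path 5 (1→11→8→0→12, push 5): res(0,8)=10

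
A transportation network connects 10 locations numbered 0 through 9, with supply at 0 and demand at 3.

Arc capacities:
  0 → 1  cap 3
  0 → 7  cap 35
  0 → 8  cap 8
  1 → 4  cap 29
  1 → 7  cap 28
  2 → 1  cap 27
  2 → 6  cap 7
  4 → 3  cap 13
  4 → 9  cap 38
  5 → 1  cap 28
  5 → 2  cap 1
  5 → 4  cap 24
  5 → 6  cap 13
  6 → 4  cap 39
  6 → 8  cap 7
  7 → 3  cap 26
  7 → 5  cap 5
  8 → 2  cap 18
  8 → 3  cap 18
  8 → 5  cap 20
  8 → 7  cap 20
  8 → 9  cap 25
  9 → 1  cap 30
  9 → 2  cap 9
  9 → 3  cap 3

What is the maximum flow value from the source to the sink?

augment #1: 0→7→3 bottleneck 26, total now 26
augment #2: 0→8→3 bottleneck 8, total now 34
augment #3: 0→1→4→3 bottleneck 3, total now 37
augment #4: 0→7→5→4→3 bottleneck 5, total now 42

Maximum flow value: 42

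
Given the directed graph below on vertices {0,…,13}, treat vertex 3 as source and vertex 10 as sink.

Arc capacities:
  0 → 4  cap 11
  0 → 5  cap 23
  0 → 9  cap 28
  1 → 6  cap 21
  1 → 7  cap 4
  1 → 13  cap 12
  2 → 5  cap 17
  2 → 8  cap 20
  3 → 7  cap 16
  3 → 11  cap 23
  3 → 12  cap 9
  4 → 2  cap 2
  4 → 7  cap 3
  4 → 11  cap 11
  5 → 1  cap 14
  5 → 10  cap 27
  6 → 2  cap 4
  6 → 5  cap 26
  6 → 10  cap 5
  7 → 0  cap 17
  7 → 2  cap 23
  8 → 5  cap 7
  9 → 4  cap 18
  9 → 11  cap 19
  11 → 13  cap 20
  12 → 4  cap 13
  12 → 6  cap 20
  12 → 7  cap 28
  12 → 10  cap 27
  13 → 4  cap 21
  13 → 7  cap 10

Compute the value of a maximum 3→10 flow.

Maximum flow value: 40

augment #1: 3→12→10 bottleneck 9, total now 9
augment #2: 3→7→0→5→10 bottleneck 16, total now 25
augment #3: 3→11→13→4→2→5→10 bottleneck 2, total now 27
augment #4: 3→11→13→7→0→5→10 bottleneck 1, total now 28
augment #5: 3→11→13→7→2→5→10 bottleneck 8, total now 36
augment #6: 3→11→13→7→2→5→1→6→10 bottleneck 1, total now 37
augment #7: 3→11→13→4→7→2→5→1→6→10 bottleneck 3, total now 40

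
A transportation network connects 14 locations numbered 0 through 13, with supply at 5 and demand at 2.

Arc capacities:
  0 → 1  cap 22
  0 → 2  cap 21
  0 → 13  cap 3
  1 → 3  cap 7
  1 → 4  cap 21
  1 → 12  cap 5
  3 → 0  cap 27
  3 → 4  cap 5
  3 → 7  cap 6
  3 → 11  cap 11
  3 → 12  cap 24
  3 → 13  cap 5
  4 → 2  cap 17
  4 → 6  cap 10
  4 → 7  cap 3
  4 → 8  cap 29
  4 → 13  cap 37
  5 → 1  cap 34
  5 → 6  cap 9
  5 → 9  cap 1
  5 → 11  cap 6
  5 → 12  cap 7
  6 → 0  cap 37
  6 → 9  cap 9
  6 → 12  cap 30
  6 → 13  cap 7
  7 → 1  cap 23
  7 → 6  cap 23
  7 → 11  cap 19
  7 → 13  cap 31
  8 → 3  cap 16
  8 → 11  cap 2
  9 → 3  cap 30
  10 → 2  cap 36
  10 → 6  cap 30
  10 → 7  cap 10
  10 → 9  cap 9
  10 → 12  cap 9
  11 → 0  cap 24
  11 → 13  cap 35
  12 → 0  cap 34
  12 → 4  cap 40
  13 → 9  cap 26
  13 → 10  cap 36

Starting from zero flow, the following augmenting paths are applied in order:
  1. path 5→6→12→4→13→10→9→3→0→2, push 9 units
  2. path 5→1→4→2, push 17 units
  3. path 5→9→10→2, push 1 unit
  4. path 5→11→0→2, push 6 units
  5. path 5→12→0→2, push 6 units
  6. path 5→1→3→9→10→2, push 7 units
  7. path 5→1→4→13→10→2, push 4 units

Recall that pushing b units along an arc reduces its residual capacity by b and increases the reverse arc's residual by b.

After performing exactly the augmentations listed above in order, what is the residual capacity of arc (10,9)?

after path 1 (5→6→12→4→13→10→9→3→0→2, push 9): res(10,9)=0
after path 2 (5→1→4→2, push 17): res(10,9)=0
after path 3 (5→9→10→2, push 1): res(10,9)=1
after path 4 (5→11→0→2, push 6): res(10,9)=1
after path 5 (5→12→0→2, push 6): res(10,9)=1
after path 6 (5→1→3→9→10→2, push 7): res(10,9)=8
after path 7 (5→1→4→13→10→2, push 4): res(10,9)=8

Residual capacity of (10,9): 8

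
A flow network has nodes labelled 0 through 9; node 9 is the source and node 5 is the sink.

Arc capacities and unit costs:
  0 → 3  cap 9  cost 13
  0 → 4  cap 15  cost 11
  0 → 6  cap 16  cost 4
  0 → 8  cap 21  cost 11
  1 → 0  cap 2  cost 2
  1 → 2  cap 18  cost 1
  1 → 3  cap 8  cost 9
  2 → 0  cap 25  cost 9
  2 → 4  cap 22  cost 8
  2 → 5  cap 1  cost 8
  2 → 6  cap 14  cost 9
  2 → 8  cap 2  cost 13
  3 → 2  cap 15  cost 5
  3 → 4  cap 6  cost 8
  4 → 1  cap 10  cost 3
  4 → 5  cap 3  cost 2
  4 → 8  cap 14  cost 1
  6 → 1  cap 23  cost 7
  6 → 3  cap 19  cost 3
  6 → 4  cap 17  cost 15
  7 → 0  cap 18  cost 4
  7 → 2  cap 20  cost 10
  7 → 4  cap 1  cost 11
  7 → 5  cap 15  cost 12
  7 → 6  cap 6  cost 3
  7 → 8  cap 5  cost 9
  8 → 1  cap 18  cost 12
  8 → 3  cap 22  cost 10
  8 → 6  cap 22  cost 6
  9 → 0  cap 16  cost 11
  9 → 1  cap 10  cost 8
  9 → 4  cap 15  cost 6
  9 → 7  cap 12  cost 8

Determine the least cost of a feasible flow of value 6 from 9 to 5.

shortest-cost path #1: 9→4→5 push 3 @ unit cost 8 (adds 24)
shortest-cost path #2: 9→1→2→5 push 1 @ unit cost 17 (adds 17)
shortest-cost path #3: 9→7→5 push 2 @ unit cost 20 (adds 40)
total cost = 81

Minimum cost for 6 units: 81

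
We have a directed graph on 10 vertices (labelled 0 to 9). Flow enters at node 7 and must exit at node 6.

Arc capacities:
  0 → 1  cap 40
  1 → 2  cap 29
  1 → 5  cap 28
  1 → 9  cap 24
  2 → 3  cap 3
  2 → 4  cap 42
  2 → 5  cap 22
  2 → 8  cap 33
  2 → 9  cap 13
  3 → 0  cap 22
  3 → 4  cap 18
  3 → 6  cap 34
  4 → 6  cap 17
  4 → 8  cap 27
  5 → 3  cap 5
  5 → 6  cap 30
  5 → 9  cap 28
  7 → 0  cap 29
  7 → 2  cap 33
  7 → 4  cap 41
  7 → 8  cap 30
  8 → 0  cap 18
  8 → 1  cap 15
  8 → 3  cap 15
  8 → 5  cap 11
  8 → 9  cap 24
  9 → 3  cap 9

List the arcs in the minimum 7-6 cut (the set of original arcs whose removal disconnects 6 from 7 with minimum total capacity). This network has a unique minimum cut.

Min-cut arcs: {(2,3), (4,6), (5,3), (5,6), (8,3), (9,3)} (total capacity 79)

augment #1: 7→4→6 push 17
augment #2: 7→2→3→6 push 3
augment #3: 7→2→5→6 push 22
augment #4: 7→8→3→6 push 15
augment #5: 7→8→5→6 push 8
augment #6: 7→2→9→3→6 push 8
augment #7: 7→8→5→3→6 push 3
augment #8: 7→8→9→3→6 push 1
augment #9: 7→0→1→5→3→6 push 2
max flow = 79; residual-reachable set from 7 gives S-side
cut edges (S→T): {(2,3), (4,6), (5,3), (5,6), (8,3), (9,3)} total cap 79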